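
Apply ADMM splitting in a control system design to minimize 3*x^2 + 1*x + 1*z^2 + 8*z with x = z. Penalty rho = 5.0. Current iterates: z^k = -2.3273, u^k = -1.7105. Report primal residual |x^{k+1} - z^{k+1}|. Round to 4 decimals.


ADMM iteration with rho = 5.0, z^k = -2.3273, u^k = -1.7105
Step 1: x-update.
Minimize 3*x^2 + 1*x + (5.0/2)*(x + 2.3273 - 1.7105)^2
FOC: (2*3 + 5.0)*x = -1 + 5.0*(-2.3273 + 1.7105)
x^{k+1} = -0.3713
Step 2: z-update.
Minimize 1*z^2 + 8*z + (5.0/2)*(-0.3713 - z - 1.7105)^2
FOC: (2*1 + 5.0)*z = -8 + 5.0*(-0.3713 - 1.7105)
z^{k+1} = -2.6298
Step 3: u-update.
u^{k+1} = -1.7105 - 0.3713 + 2.6298 = 0.5481
Step 4: Primal residual = |-0.3713 + 2.6298| = 2.2586


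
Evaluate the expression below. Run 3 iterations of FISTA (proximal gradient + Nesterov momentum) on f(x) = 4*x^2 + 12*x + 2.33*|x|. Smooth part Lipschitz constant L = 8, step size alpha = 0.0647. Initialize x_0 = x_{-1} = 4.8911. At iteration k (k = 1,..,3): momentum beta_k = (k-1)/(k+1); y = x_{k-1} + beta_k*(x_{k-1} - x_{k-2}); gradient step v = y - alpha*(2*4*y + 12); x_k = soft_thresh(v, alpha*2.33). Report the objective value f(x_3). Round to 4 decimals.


FISTA on f(x) = 4*x^2 + 12*x + 2.33*|x|
L = 8, alpha = 0.0647
Iteration 1: beta = 0.0, y = 4.8911 + 0.0*(4.8911 - 4.8911) = 4.8911
  grad(y) = 51.1288, v = y - alpha*grad = 1.5831
  prox(v) = soft_thresh(1.5831, 0.1508) = 1.4323
Iteration 2: beta = 0.3333, y = 1.4323 + 0.3333*(1.4323 - 4.8911) = 0.2794
  grad(y) = 14.2351, v = y - alpha*grad = -0.6416
  prox(v) = soft_thresh(-0.6416, 0.1508) = -0.4909
Iteration 3: beta = 0.5, y = -0.4909 + 0.5*(-0.4909 - 1.4323) = -1.4525
  grad(y) = 0.3803, v = y - alpha*grad = -1.4771
  prox(v) = soft_thresh(-1.4771, 0.1508) = -1.3263
f(x_3) = 4*(-1.3263)^2 + 12*(-1.3263) + 2.33*|-1.3263| = -5.789


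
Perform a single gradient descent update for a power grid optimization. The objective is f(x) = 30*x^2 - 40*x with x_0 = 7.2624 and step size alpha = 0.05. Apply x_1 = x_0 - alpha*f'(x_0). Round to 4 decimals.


We compute the gradient at x_0 and apply the update.
f'(x) = 60*x - 40
f'(7.2624) = 60*7.2624 - 40 = 395.744
x_1 = 7.2624 - 0.05*395.744 = -12.5248


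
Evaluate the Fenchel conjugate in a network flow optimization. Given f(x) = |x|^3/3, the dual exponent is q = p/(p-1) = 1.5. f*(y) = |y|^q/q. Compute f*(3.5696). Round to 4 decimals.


The conjugate exponent q satisfies 1/p + 1/q = 1.
p = 3, so q = 3/(3 - 1) = 1.5
|y|^q = 3.5696^1.5 = 6.7442
f*(3.5696) = 6.7442 / 1.5 = 4.4961


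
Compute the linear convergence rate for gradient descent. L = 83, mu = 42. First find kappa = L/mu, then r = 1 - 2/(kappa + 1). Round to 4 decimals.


Step 1: Compute the condition number.
kappa = L/mu = 83/42 = 1.9762
Step 2: Compute the convergence rate.
r = 1 - 2/(kappa + 1) = 1 - 2*mu/(L + mu) = (L - mu)/(L + mu) = 41/125 = 0.328


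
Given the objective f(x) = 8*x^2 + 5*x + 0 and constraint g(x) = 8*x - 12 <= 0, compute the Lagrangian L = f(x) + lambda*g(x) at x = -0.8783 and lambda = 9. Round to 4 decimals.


Step 1: Evaluate f(x).
f(-0.8783) = 8*(-0.8783)^2 + 5*(-0.8783) + 0 = 1.7798
Step 2: Evaluate g(x).
g(-0.8783) = 8*-0.8783 - 12 = -19.0264
Step 3: Compute Lagrangian.
L = 1.7798 + 9*-19.0264 = -169.4578


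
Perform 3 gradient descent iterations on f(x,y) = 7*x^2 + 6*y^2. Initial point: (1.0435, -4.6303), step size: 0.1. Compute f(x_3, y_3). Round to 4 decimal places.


Gradient descent on f(x,y) = 7*x^2 + 6*y^2.
Starting point: (1.0435, -4.6303), alpha = 0.1
Step 1: grad_x = 2*7*1.0435 = 14.609, grad_y = 2*6*-4.6303 = -55.5636
  x_1 = 1.0435 - 0.1*14.609 = -0.4174
  y_1 = -4.6303 - 0.1*-55.5636 = 0.9261
Step 2: grad_x = 2*7*-0.4174 = -5.8436, grad_y = 2*6*0.9261 = 11.1127
  x_2 = -0.4174 - 0.1*-5.8436 = 0.167
  y_2 = 0.9261 - 0.1*11.1127 = -0.1852
Step 3: grad_x = 2*7*0.167 = 2.3374, grad_y = 2*6*-0.1852 = -2.2225
  x_3 = 0.167 - 0.1*2.3374 = -0.0668
  y_3 = -0.1852 - 0.1*-2.2225 = 0.037
f(-0.0668, 0.037) = 7*(-0.0668)^2 + 6*0.037^2 = 0.0395


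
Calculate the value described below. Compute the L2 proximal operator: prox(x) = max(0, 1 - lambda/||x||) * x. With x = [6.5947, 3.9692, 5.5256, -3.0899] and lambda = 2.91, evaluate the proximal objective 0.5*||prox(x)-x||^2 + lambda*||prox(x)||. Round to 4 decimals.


Step 1: Compute ||x||.
||x|| = 9.9662
Step 2: Compute scaling factor.
scale = max(0, 1 - 2.91/9.9662) = 0.708
Step 3: prox(x) = [4.6691, 2.8102, 3.9122, -2.1877]
||prox(x)|| = 7.0562
Step 4: Proximal objective.
0.5*||prox-x||^2 = 4.2341
lambda*||prox|| = 20.5335
Total = 24.7675


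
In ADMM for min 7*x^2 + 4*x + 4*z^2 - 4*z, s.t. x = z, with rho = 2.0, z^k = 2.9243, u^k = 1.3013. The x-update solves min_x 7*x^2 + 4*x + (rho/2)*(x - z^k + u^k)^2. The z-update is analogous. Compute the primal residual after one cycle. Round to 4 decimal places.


ADMM iteration with rho = 2.0, z^k = 2.9243, u^k = 1.3013
Step 1: x-update.
Minimize 7*x^2 + 4*x + (2.0/2)*(x - 2.9243 + 1.3013)^2
FOC: (2*7 + 2.0)*x = -4 + 2.0*(2.9243 - 1.3013)
x^{k+1} = -0.0471
Step 2: z-update.
Minimize 4*z^2 - 4*z + (2.0/2)*(-0.0471 - z + 1.3013)^2
FOC: (2*4 + 2.0)*z = 4 + 2.0*(-0.0471 + 1.3013)
z^{k+1} = 0.6508
Step 3: u-update.
u^{k+1} = 1.3013 - 0.0471 - 0.6508 = 0.6033
Step 4: Primal residual = |-0.0471 - 0.6508| = 0.698


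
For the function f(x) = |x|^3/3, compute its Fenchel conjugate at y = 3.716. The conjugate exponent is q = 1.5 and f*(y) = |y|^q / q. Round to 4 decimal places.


The conjugate exponent q satisfies 1/p + 1/q = 1.
p = 3, so q = 3/(3 - 1) = 1.5
|y|^q = 3.716^1.5 = 7.1633
f*(3.716) = 7.1633 / 1.5 = 4.7755


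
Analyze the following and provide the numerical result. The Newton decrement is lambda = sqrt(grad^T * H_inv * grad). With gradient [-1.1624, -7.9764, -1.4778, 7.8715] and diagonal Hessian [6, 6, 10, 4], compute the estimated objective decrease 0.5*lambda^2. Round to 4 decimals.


Step 1: H is diagonal, so H^(-1) * g = [-0.1937, -1.3294, -0.1478, 1.9679].
Step 2: g^T H^(-1) g = sum_i g_i^2 / H_ii
  = (-1.1624)^2/6 + (-7.9764)^2/6 + (-1.4778)^2/10 + (7.8715)^2/4
  = 0.2252 + 10.6038 + 0.2184 + 15.4901 = 26.5375
Step 3: Objective decrease = 0.5 * g^T H^(-1) g = 13.2688


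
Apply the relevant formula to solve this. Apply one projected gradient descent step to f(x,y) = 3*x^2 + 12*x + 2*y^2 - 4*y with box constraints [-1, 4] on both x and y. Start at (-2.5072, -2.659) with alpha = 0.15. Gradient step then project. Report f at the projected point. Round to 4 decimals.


Step 1: Compute gradient at (-2.5072, -2.659).
grad_x = 2*3*-2.5072 + 12 = -3.0432
grad_y = 2*2*-2.659 - 4 = -14.636
Step 2: Gradient step.
x_raw = -2.5072 - 0.15*-3.0432 = -2.0507
y_raw = -2.659 - 0.15*-14.636 = -0.4636
Step 3: Project onto [-1, 4].
x_proj = clip(-2.0507) = -1.0
y_proj = clip(-0.4636) = -0.4636
Step 4: Evaluate f.
f(-1.0, -0.4636) = -6.7158


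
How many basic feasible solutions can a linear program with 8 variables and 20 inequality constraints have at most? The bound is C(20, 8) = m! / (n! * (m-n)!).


Each vertex corresponds to some choice of n active constraints out of m, so the number of vertices is at most C(m, n) = m! / (n!(m-n)!).
m = 20, n = 8
Numerator: 20 * 19 * 18 * 17 * 16 * 15 * 14 * 13
Denominator: 8! = 40320
C(20, 8) = 125970


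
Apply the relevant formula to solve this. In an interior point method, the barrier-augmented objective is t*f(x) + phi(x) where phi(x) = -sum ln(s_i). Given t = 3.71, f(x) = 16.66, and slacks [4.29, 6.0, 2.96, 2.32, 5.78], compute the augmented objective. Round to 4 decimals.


Step 1: Compute log-barrier.
ln values: [1.4563, 1.7918, 1.0852, 0.8416, 1.7544]
phi = -(1.4563 + 1.7918 + 1.0852 + 0.8416 + 1.7544) = -6.9292
Step 2: Compute augmented objective.
t*f(x) = 3.71*16.66 = 61.8086
Total = 61.8086 - 6.9292 = 54.8794


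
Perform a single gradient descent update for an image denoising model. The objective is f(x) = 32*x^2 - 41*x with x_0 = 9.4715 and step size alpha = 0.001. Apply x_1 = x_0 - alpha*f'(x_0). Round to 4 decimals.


We compute the gradient at x_0 and apply the update.
f'(x) = 64*x - 41
f'(9.4715) = 64*9.4715 - 41 = 565.176
x_1 = 9.4715 - 0.001*565.176 = 8.9063


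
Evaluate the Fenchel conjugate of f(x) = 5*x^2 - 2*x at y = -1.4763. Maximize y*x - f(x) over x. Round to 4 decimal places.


f*(y) = sup_x {y*x - a*x^2 - b*x} = sup_x {(y-b)*x - a*x^2}
FOC: (y - b) - 2a*x = 0 => x* = (y - b)/(2a)
x* = (-1.4763 + 2)/(2*5) = 0.0524
f*(-1.4763) = (y-b)^2/(4a) = (-1.4763 + 2)^2/(4*5)
= 0.2743/20 = 0.0137


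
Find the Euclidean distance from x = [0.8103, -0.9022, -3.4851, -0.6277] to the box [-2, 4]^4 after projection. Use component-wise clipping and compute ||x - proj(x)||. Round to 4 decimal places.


Project each component onto [-2, 4].
clip(0.8103) = 0.8103, clip(-0.9022) = -0.9022, clip(-3.4851) = -2.0, clip(-0.6277) = -0.6277
Projection = [0.8103, -0.9022, -2.0, -0.6277]
Squared diffs: [0.0, 0.0, 2.2055, 0.0]
Distance = sqrt(2.2055) = 1.4851


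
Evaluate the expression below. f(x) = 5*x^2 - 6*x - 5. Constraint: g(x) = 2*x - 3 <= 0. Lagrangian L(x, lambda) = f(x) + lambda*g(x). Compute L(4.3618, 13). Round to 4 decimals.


Step 1: Evaluate f(x).
f(4.3618) = 5*4.3618^2 - 6*4.3618 - 5 = 63.9557
Step 2: Evaluate g(x).
g(4.3618) = 2*4.3618 - 3 = 5.7236
Step 3: Compute Lagrangian.
L = 63.9557 + 13*5.7236 = 138.3625


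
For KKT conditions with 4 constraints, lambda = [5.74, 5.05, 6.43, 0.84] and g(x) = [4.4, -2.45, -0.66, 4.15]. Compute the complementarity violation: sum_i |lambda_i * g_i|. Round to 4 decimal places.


KKT complementary slackness check:
lambda_1 * g_1 = 5.74 * 4.4 = 25.256
lambda_2 * g_2 = 5.05 * -2.45 = -12.3725
lambda_3 * g_3 = 6.43 * -0.66 = -4.2438
lambda_4 * g_4 = 0.84 * 4.15 = 3.486
Total violation = 25.256 + 12.3725 + 4.2438 + 3.486 = 45.3583


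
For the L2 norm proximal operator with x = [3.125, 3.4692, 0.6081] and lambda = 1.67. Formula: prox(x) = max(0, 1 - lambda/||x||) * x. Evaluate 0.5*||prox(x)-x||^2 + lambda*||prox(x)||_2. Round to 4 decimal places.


Step 1: Compute ||x||.
||x|| = 4.7086
Step 2: Compute scaling factor.
scale = max(0, 1 - 1.67/4.7086) = 0.6453
Step 3: prox(x) = [2.0167, 2.2388, 0.3924]
||prox(x)|| = 3.0386
Step 4: Proximal objective.
0.5*||prox-x||^2 = 1.3945
lambda*||prox|| = 5.0745
Total = 6.4689


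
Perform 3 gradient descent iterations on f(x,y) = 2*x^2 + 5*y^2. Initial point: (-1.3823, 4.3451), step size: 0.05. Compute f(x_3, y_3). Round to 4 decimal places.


Gradient descent on f(x,y) = 2*x^2 + 5*y^2.
Starting point: (-1.3823, 4.3451), alpha = 0.05
Step 1: grad_x = 2*2*-1.3823 = -5.5292, grad_y = 2*5*4.3451 = 43.451
  x_1 = -1.3823 - 0.05*-5.5292 = -1.1058
  y_1 = 4.3451 - 0.05*43.451 = 2.1726
Step 2: grad_x = 2*2*-1.1058 = -4.4234, grad_y = 2*5*2.1726 = 21.7255
  x_2 = -1.1058 - 0.05*-4.4234 = -0.8847
  y_2 = 2.1726 - 0.05*21.7255 = 1.0863
Step 3: grad_x = 2*2*-0.8847 = -3.5387, grad_y = 2*5*1.0863 = 10.8628
  x_3 = -0.8847 - 0.05*-3.5387 = -0.7077
  y_3 = 1.0863 - 0.05*10.8628 = 0.5431
f(-0.7077, 0.5431) = 2*(-0.7077)^2 + 5*0.5431^2 = 2.4768


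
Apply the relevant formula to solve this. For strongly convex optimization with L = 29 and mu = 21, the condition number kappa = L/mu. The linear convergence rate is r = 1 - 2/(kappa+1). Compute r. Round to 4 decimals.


Step 1: Compute the condition number.
kappa = L/mu = 29/21 = 1.381
Step 2: Compute the convergence rate.
r = 1 - 2/(kappa + 1) = 1 - 2*mu/(L + mu) = (L - mu)/(L + mu) = 8/50 = 0.16


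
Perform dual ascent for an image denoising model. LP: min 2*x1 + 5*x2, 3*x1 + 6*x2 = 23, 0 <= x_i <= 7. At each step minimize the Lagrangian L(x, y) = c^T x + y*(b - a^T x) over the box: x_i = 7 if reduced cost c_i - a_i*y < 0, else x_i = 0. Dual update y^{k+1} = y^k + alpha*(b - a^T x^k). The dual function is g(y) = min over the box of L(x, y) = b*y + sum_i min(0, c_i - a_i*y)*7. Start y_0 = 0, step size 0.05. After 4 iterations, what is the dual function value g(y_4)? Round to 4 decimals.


Dual ascent for LP: min 2*x1 + 5*x2, 3*x1 + 6*x2 = 23, 0 <= x_i <= 7
Step 1: y^k = 0.0, reduced costs: (2.0, 5.0)
  x^k = (0.0, 0.0), subgradient = b - a^T x = 23.0
  y^{k+1} = 0.0 + 0.05*23.0 = 1.15
Step 2: y^k = 1.15, reduced costs: (-1.45, -1.9)
  x^k = (7.0, 7.0), subgradient = b - a^T x = -40.0
  y^{k+1} = 1.15 + 0.05*-40.0 = -0.85
Step 3: y^k = -0.85, reduced costs: (4.55, 10.1)
  x^k = (0.0, 0.0), subgradient = b - a^T x = 23.0
  y^{k+1} = -0.85 + 0.05*23.0 = 0.3
Step 4: y^k = 0.3, reduced costs: (1.1, 3.2)
  x^k = (0.0, 0.0), subgradient = b - a^T x = 23.0
  y^{k+1} = 0.3 + 0.05*23.0 = 1.45
Dual objective at y_4 = 1.45: reduced costs (-2.35, -3.7), box minimizer x = (7.0, 7.0)
g(y_4) = b*y + (c1 - a1*y)*x1 + (c2 - a2*y)*x2 = 23*1.45 + (-2.35)*7.0 + (-3.7)*7.0 = 33.35 - 16.45 - 25.9 = -9.0


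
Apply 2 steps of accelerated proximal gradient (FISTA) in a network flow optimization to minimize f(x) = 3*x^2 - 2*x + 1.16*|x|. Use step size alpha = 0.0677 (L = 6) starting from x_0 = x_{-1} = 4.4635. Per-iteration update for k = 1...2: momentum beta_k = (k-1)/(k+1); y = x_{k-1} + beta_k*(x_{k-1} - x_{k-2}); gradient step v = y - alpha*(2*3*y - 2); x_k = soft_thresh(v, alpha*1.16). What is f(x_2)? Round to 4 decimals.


FISTA on f(x) = 3*x^2 - 2*x + 1.16*|x|
L = 6, alpha = 0.0677
Iteration 1: beta = 0.0, y = 4.4635 + 0.0*(4.4635 - 4.4635) = 4.4635
  grad(y) = 24.781, v = y - alpha*grad = 2.7858
  prox(v) = soft_thresh(2.7858, 0.0785) = 2.7073
Iteration 2: beta = 0.3333, y = 2.7073 + 0.3333*(2.7073 - 4.4635) = 2.1219
  grad(y) = 10.7314, v = y - alpha*grad = 1.3954
  prox(v) = soft_thresh(1.3954, 0.0785) = 1.3168
f(x_2) = 3*1.3168^2 - 2*1.3168 + 1.16*|1.3168| = 4.0961


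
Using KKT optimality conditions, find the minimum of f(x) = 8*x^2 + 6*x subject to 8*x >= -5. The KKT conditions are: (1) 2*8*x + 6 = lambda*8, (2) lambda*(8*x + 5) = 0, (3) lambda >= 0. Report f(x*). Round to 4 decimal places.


Step 1: Try lambda = 0 (constraint inactive).
Stationarity: 2*8*x + 6 = 0
x* = -6/(2*8) = -0.375
Check constraint: 8*-0.375 = -3.0 >= -5 -- satisfied.
Step 2: Compute optimal value.
f(x*) = 8*(-0.375)^2 + 6*(-0.375) = -1.125


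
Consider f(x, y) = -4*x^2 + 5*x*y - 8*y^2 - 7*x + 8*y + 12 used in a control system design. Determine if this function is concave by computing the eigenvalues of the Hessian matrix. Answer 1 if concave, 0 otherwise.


The Hessian of f(x,y) = -4*x^2 + 5*x*y - 8*y^2 - 7*x + 8*y + 12 is:
H = [[-8, 5], [5, -16]]
Trace = -8 - 16 = -24
Determinant = -8*-16 - (5)^2 = 103
Discriminant = (-24)^2 - 4*103 = 164.0
Eigenvalues: lambda_1 = -18.4031, lambda_2 = -5.5969
The function is concave.

1


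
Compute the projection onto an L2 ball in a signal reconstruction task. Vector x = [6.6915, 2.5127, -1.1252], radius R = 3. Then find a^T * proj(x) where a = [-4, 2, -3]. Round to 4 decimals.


Step 1: Compute ||x|| (intermediates to 6 decimals).
||x|| = sqrt(6.6915^2 + 2.5127^2 + (-1.1252)^2) = 7.235738
Step 2: Project.
Since ||x|| > R, scale = R/||x|| = 3/7.235738 = 0.414609, proj(x) = scale * x
proj(x) = [2.774356, 1.041788, -0.466518]
Step 3: Dot product.
a^T * proj(x) = -4*2.774356 + 2*1.041788 - 3*(-0.466518) = -7.6143


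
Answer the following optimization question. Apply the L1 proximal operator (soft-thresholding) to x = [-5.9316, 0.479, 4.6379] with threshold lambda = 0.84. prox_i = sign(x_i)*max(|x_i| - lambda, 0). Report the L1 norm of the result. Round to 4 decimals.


Soft-thresholding with lambda = 0.84:
prox(-5.9316) = sign(-5.9316)*max(|-5.9316| - 0.84, 0) = -5.0916
prox(0.479) = sign(0.479)*max(|0.479| - 0.84, 0) = 0.0
prox(4.6379) = sign(4.6379)*max(|4.6379| - 0.84, 0) = 3.7979
prox(x) = [-5.0916, 0.0, 3.7979]
||prox(x)||_1 = 5.0916 + 0.0 + 3.7979 = 8.8895


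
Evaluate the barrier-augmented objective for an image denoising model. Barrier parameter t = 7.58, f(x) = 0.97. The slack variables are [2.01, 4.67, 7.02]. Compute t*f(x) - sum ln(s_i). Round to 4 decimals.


Step 1: Compute log-barrier.
ln values: [0.6981, 1.5412, 1.9488]
phi = -(0.6981 + 1.5412 + 1.9488) = -4.1881
Step 2: Compute augmented objective.
t*f(x) = 7.58*0.97 = 7.3526
Total = 7.3526 - 4.1881 = 3.1645


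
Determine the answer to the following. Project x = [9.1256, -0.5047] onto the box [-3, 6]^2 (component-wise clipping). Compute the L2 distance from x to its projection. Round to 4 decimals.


Project each component onto [-3, 6].
clip(9.1256) = 6.0, clip(-0.5047) = -0.5047
Projection = [6.0, -0.5047]
Squared diffs: [9.7694, 0.0]
Distance = sqrt(9.7694) = 3.1256


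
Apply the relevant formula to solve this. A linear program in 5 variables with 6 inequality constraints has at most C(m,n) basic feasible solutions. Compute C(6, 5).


Each vertex corresponds to some choice of n active constraints out of m, so the number of vertices is at most C(m, n) = m! / (n!(m-n)!).
m = 6, n = 5
Numerator: 6 * 5 * 4 * 3 * 2
Denominator: 5! = 120
C(6, 5) = 6


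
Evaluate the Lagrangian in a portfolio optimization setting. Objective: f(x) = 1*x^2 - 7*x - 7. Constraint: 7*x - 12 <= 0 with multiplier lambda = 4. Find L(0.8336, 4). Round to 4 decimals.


Step 1: Evaluate f(x).
f(0.8336) = 1*0.8336^2 - 7*0.8336 - 7 = -12.1403
Step 2: Evaluate g(x).
g(0.8336) = 7*0.8336 - 12 = -6.1648
Step 3: Compute Lagrangian.
L = -12.1403 + 4*-6.1648 = -36.7995


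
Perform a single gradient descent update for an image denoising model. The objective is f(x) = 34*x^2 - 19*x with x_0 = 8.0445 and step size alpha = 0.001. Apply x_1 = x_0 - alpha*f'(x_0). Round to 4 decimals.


We compute the gradient at x_0 and apply the update.
f'(x) = 68*x - 19
f'(8.0445) = 68*8.0445 - 19 = 528.026
x_1 = 8.0445 - 0.001*528.026 = 7.5165


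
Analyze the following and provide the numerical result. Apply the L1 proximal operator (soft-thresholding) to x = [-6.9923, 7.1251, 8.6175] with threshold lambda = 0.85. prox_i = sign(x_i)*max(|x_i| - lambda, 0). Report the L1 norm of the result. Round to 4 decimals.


Soft-thresholding with lambda = 0.85:
prox(-6.9923) = sign(-6.9923)*max(|-6.9923| - 0.85, 0) = -6.1423
prox(7.1251) = sign(7.1251)*max(|7.1251| - 0.85, 0) = 6.2751
prox(8.6175) = sign(8.6175)*max(|8.6175| - 0.85, 0) = 7.7675
prox(x) = [-6.1423, 6.2751, 7.7675]
||prox(x)||_1 = 6.1423 + 6.2751 + 7.7675 = 20.1849


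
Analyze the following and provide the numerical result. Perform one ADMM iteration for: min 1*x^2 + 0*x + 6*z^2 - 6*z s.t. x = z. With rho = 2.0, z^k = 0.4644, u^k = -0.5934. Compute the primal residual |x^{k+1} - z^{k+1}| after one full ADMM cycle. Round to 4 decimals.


ADMM iteration with rho = 2.0, z^k = 0.4644, u^k = -0.5934
Step 1: x-update.
Minimize 1*x^2 + 0*x + (2.0/2)*(x - 0.4644 - 0.5934)^2
FOC: (2*1 + 2.0)*x = 0 + 2.0*(0.4644 + 0.5934)
x^{k+1} = 0.5289
Step 2: z-update.
Minimize 6*z^2 - 6*z + (2.0/2)*(0.5289 - z - 0.5934)^2
FOC: (2*6 + 2.0)*z = 6 + 2.0*(0.5289 - 0.5934)
z^{k+1} = 0.4194
Step 3: u-update.
u^{k+1} = -0.5934 + 0.5289 - 0.4194 = -0.4839
Step 4: Primal residual = |0.5289 - 0.4194| = 0.1095


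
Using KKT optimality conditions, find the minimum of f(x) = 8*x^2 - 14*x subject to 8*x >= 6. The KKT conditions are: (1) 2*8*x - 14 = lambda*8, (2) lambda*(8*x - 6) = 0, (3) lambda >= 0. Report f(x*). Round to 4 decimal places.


Step 1: Try lambda = 0 (constraint inactive).
Stationarity: 2*8*x - 14 = 0
x* = 14/(2*8) = 0.875
Check constraint: 8*0.875 = 7.0 >= 6 -- satisfied.
Step 2: Compute optimal value.
f(x*) = 8*0.875^2 - 14*0.875 = -6.125


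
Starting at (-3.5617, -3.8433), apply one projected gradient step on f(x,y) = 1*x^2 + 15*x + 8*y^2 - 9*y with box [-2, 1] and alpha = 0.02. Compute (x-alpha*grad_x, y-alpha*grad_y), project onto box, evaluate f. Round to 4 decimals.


Step 1: Compute gradient at (-3.5617, -3.8433).
grad_x = 2*1*-3.5617 + 15 = 7.8766
grad_y = 2*8*-3.8433 - 9 = -70.4928
Step 2: Gradient step.
x_raw = -3.5617 - 0.02*7.8766 = -3.7192
y_raw = -3.8433 - 0.02*-70.4928 = -2.4334
Step 3: Project onto [-2, 1].
x_proj = clip(-3.7192) = -2.0
y_proj = clip(-2.4334) = -2.0
Step 4: Evaluate f.
f(-2.0, -2.0) = 24.0


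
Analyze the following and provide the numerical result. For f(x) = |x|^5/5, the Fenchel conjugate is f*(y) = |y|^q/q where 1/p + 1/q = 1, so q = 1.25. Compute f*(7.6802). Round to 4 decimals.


The conjugate exponent q satisfies 1/p + 1/q = 1.
p = 5, so q = 5/(5 - 1) = 1.25
|y|^q = 7.6802^1.25 = 12.7854
f*(7.6802) = 12.7854 / 1.25 = 10.2284


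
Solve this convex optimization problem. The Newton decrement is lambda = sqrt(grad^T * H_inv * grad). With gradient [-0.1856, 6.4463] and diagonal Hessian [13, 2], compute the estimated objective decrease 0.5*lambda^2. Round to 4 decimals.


Step 1: H is diagonal, so H^(-1) * g = [-0.0143, 3.2232].
Step 2: g^T H^(-1) g = sum_i g_i^2 / H_ii
  = (-0.1856)^2/13 + (6.4463)^2/2
  = 0.0026 + 20.7774 = 20.78
Step 3: Objective decrease = 0.5 * g^T H^(-1) g = 10.39


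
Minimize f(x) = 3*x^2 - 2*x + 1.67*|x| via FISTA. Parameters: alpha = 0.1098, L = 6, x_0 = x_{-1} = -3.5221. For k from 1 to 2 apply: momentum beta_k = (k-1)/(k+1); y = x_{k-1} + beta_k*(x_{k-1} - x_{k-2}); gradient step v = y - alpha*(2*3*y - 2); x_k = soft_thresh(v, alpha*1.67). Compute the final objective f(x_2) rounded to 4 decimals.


FISTA on f(x) = 3*x^2 - 2*x + 1.67*|x|
L = 6, alpha = 0.1098
Iteration 1: beta = 0.0, y = -3.5221 + 0.0*(-3.5221 + 3.5221) = -3.5221
  grad(y) = -23.1326, v = y - alpha*grad = -0.9821
  prox(v) = soft_thresh(-0.9821, 0.1834) = -0.7988
Iteration 2: beta = 0.3333, y = -0.7988 + 0.3333*(-0.7988 + 3.5221) = 0.109
  grad(y) = -1.346, v = y - alpha*grad = 0.2568
  prox(v) = soft_thresh(0.2568, 0.1834) = 0.0734
f(x_2) = 3*0.0734^2 - 2*0.0734 + 1.67*|0.0734| = -0.0081


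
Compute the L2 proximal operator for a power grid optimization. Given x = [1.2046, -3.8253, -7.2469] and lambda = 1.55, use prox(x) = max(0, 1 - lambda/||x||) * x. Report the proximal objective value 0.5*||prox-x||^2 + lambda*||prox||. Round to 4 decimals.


Step 1: Compute ||x||.
||x|| = 8.2826
Step 2: Compute scaling factor.
scale = max(0, 1 - 1.55/8.2826) = 0.8129
Step 3: prox(x) = [0.9792, -3.1094, -5.8907]
||prox(x)|| = 6.7326
Step 4: Proximal objective.
0.5*||prox-x||^2 = 1.2013
lambda*||prox|| = 10.4355
Total = 11.6368


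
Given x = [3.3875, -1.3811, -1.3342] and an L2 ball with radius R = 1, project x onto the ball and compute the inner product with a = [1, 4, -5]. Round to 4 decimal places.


Step 1: Compute ||x|| (intermediates to 6 decimals).
||x|| = sqrt(3.3875^2 + (-1.3811)^2 + (-1.3342)^2) = 3.893929
Step 2: Project.
Since ||x|| > R, scale = R/||x|| = 1/3.893929 = 0.25681, proj(x) = scale * x
proj(x) = [0.869944, -0.35468, -0.342636]
Step 3: Dot product.
a^T * proj(x) = 1*0.869944 + 4*(-0.35468) - 5*(-0.342636) = 1.1644


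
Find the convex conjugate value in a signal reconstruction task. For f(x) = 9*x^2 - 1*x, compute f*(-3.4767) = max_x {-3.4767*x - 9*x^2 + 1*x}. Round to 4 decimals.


f*(y) = sup_x {y*x - a*x^2 - b*x} = sup_x {(y-b)*x - a*x^2}
FOC: (y - b) - 2a*x = 0 => x* = (y - b)/(2a)
x* = (-3.4767 + 1)/(2*9) = -0.1376
f*(-3.4767) = (y-b)^2/(4a) = (-3.4767 + 1)^2/(4*9)
= 6.134/36 = 0.1704


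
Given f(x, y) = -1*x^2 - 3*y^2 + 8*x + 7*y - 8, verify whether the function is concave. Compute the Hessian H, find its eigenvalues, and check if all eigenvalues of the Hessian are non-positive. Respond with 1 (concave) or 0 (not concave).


The Hessian of f(x,y) = -1*x^2 - 3*y^2 + 8*x + 7*y - 8 is:
H = [[-2, 0], [0, -6]]
Trace = -2 - 6 = -8
Determinant = -2*-6 - (0)^2 = 12
Discriminant = (-8)^2 - 4*12 = 16.0
Eigenvalues: lambda_1 = -6.0, lambda_2 = -2.0
The function is concave.

1


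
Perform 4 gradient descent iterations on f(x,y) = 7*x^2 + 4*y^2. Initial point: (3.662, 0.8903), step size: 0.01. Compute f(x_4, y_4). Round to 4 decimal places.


Gradient descent on f(x,y) = 7*x^2 + 4*y^2.
Starting point: (3.662, 0.8903), alpha = 0.01
Step 1: grad_x = 2*7*3.662 = 51.268, grad_y = 2*4*0.8903 = 7.1224
  x_1 = 3.662 - 0.01*51.268 = 3.1493
  y_1 = 0.8903 - 0.01*7.1224 = 0.8191
Step 2: grad_x = 2*7*3.1493 = 44.0905, grad_y = 2*4*0.8191 = 6.5526
  x_2 = 3.1493 - 0.01*44.0905 = 2.7084
  y_2 = 0.8191 - 0.01*6.5526 = 0.7535
Step 3: grad_x = 2*7*2.7084 = 37.9178, grad_y = 2*4*0.7535 = 6.0284
  x_3 = 2.7084 - 0.01*37.9178 = 2.3292
  y_3 = 0.7535 - 0.01*6.0284 = 0.6933
Step 4: grad_x = 2*7*2.3292 = 32.6093, grad_y = 2*4*0.6933 = 5.5461
  x_4 = 2.3292 - 0.01*32.6093 = 2.0031
  y_4 = 0.6933 - 0.01*5.5461 = 0.6378
f(2.0031, 0.6378) = 7*2.0031^2 + 4*0.6378^2 = 29.7153


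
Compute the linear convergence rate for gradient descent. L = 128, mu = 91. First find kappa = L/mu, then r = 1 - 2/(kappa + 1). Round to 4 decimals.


Step 1: Compute the condition number.
kappa = L/mu = 128/91 = 1.4066
Step 2: Compute the convergence rate.
r = 1 - 2/(kappa + 1) = 1 - 2*mu/(L + mu) = (L - mu)/(L + mu) = 37/219 = 0.1689


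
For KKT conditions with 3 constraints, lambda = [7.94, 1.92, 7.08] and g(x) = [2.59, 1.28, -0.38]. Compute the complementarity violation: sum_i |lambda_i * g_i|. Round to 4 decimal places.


KKT complementary slackness check:
lambda_1 * g_1 = 7.94 * 2.59 = 20.5646
lambda_2 * g_2 = 1.92 * 1.28 = 2.4576
lambda_3 * g_3 = 7.08 * -0.38 = -2.6904
Total violation = 20.5646 + 2.4576 + 2.6904 = 25.7126


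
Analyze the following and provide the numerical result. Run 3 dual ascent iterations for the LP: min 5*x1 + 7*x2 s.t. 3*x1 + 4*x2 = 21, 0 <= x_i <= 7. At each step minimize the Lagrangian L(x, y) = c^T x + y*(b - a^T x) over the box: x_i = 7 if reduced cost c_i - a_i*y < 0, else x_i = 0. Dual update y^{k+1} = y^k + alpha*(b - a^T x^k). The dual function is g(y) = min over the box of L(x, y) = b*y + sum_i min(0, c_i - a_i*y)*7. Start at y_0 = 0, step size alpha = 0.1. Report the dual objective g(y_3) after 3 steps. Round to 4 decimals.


Dual ascent for LP: min 5*x1 + 7*x2, 3*x1 + 4*x2 = 21, 0 <= x_i <= 7
Step 1: y^k = 0.0, reduced costs: (5.0, 7.0)
  x^k = (0.0, 0.0), subgradient = b - a^T x = 21.0
  y^{k+1} = 0.0 + 0.1*21.0 = 2.1
Step 2: y^k = 2.1, reduced costs: (-1.3, -1.4)
  x^k = (7.0, 7.0), subgradient = b - a^T x = -28.0
  y^{k+1} = 2.1 + 0.1*-28.0 = -0.7
Step 3: y^k = -0.7, reduced costs: (7.1, 9.8)
  x^k = (0.0, 0.0), subgradient = b - a^T x = 21.0
  y^{k+1} = -0.7 + 0.1*21.0 = 1.4
Dual objective at y_3 = 1.4: reduced costs (0.8, 1.4), box minimizer x = (0.0, 0.0)
g(y_3) = b*y + (c1 - a1*y)*x1 + (c2 - a2*y)*x2 = 21*1.4 + 0.8*0.0 + 1.4*0.0 = 29.4 + 0.0 + 0.0 = 29.4


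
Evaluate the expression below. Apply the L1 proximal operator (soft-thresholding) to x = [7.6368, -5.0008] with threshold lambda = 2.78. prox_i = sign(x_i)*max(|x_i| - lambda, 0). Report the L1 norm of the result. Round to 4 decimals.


Soft-thresholding with lambda = 2.78:
prox(7.6368) = sign(7.6368)*max(|7.6368| - 2.78, 0) = 4.8568
prox(-5.0008) = sign(-5.0008)*max(|-5.0008| - 2.78, 0) = -2.2208
prox(x) = [4.8568, -2.2208]
||prox(x)||_1 = 4.8568 + 2.2208 = 7.0776


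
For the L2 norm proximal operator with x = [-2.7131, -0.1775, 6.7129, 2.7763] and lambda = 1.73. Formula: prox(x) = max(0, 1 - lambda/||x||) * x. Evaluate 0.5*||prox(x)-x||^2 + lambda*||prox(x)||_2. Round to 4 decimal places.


Step 1: Compute ||x||.
||x|| = 7.7565
Step 2: Compute scaling factor.
scale = max(0, 1 - 1.73/7.7565) = 0.777
Step 3: prox(x) = [-2.108, -0.1379, 5.2157, 2.1571]
||prox(x)|| = 6.0265
Step 4: Proximal objective.
0.5*||prox-x||^2 = 1.4965
lambda*||prox|| = 10.4258
Total = 11.9223


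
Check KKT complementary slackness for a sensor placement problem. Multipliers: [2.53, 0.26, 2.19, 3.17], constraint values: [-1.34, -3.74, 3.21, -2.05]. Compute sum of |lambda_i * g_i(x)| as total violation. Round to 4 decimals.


KKT complementary slackness check:
lambda_1 * g_1 = 2.53 * -1.34 = -3.3902
lambda_2 * g_2 = 0.26 * -3.74 = -0.9724
lambda_3 * g_3 = 2.19 * 3.21 = 7.0299
lambda_4 * g_4 = 3.17 * -2.05 = -6.4985
Total violation = 3.3902 + 0.9724 + 7.0299 + 6.4985 = 17.891


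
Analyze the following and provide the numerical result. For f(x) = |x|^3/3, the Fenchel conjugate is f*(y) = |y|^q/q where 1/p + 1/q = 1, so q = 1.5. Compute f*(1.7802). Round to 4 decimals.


The conjugate exponent q satisfies 1/p + 1/q = 1.
p = 3, so q = 3/(3 - 1) = 1.5
|y|^q = 1.7802^1.5 = 2.3752
f*(1.7802) = 2.3752 / 1.5 = 1.5835


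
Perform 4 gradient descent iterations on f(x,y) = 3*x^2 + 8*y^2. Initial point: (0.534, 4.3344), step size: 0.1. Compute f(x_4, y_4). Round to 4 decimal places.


Gradient descent on f(x,y) = 3*x^2 + 8*y^2.
Starting point: (0.534, 4.3344), alpha = 0.1
Step 1: grad_x = 2*3*0.534 = 3.204, grad_y = 2*8*4.3344 = 69.3504
  x_1 = 0.534 - 0.1*3.204 = 0.2136
  y_1 = 4.3344 - 0.1*69.3504 = -2.6006
Step 2: grad_x = 2*3*0.2136 = 1.2816, grad_y = 2*8*-2.6006 = -41.6102
  x_2 = 0.2136 - 0.1*1.2816 = 0.0854
  y_2 = -2.6006 - 0.1*-41.6102 = 1.5604
Step 3: grad_x = 2*3*0.0854 = 0.5126, grad_y = 2*8*1.5604 = 24.9661
  x_3 = 0.0854 - 0.1*0.5126 = 0.0342
  y_3 = 1.5604 - 0.1*24.9661 = -0.9362
Step 4: grad_x = 2*3*0.0342 = 0.2051, grad_y = 2*8*-0.9362 = -14.9797
  x_4 = 0.0342 - 0.1*0.2051 = 0.0137
  y_4 = -0.9362 - 0.1*-14.9797 = 0.5617
f(0.0137, 0.5617) = 3*0.0137^2 + 8*0.5617^2 = 2.525


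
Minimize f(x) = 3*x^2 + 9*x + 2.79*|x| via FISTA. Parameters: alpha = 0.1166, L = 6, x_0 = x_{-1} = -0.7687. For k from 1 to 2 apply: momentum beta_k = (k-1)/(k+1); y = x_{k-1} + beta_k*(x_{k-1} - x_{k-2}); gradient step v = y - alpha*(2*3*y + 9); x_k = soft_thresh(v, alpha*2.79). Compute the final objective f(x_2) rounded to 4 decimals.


FISTA on f(x) = 3*x^2 + 9*x + 2.79*|x|
L = 6, alpha = 0.1166
Iteration 1: beta = 0.0, y = -0.7687 + 0.0*(-0.7687 + 0.7687) = -0.7687
  grad(y) = 4.3878, v = y - alpha*grad = -1.2803
  prox(v) = soft_thresh(-1.2803, 0.3253) = -0.955
Iteration 2: beta = 0.3333, y = -0.955 + 0.3333*(-0.955 + 0.7687) = -1.0171
  grad(y) = 2.8974, v = y - alpha*grad = -1.3549
  prox(v) = soft_thresh(-1.3549, 0.3253) = -1.0296
f(x_2) = 3*(-1.0296)^2 + 9*(-1.0296) + 2.79*|-1.0296| = -3.2136


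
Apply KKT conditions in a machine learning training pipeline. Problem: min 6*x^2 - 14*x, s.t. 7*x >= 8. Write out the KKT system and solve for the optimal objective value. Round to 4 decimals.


Step 1: Try lambda = 0 (constraint inactive).
Stationarity: 2*6*x - 14 = 0
x* = 14/(2*6) = 7/6 = 1.1667 (rounded; the exact value 7/6 is used below)
Check constraint: 7*1.1667 = 8.1669 >= 8 -- satisfied.
Step 2: Compute optimal value.
f(x*) = 6*(7/6)^2 - 14*(7/6) = -8.1667


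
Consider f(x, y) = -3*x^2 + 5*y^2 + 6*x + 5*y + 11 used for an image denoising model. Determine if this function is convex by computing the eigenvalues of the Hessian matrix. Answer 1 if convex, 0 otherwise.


The Hessian of f(x,y) = -3*x^2 + 5*y^2 + 6*x + 5*y + 11 is:
H = [[-6, 0], [0, 10]]
Trace = -6 + 10 = 4
Determinant = -6*10 - (0)^2 = -60
Discriminant = (4)^2 - 4*-60 = 256.0
Eigenvalues: lambda_1 = -6.0, lambda_2 = 10.0
The function is not convex.

0


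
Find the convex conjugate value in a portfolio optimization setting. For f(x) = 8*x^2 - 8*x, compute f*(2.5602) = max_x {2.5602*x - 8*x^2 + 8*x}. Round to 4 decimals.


f*(y) = sup_x {y*x - a*x^2 - b*x} = sup_x {(y-b)*x - a*x^2}
FOC: (y - b) - 2a*x = 0 => x* = (y - b)/(2a)
x* = (2.5602 + 8)/(2*8) = 0.66
f*(2.5602) = (y-b)^2/(4a) = (2.5602 + 8)^2/(4*8)
= 111.5178/32 = 3.4849


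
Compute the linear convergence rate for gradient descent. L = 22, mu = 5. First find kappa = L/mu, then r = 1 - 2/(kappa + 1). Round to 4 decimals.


Step 1: Compute the condition number.
kappa = L/mu = 22/5 = 4.4
Step 2: Compute the convergence rate.
r = 1 - 2/(kappa + 1) = 1 - 2*mu/(L + mu) = (L - mu)/(L + mu) = 17/27 = 0.6296


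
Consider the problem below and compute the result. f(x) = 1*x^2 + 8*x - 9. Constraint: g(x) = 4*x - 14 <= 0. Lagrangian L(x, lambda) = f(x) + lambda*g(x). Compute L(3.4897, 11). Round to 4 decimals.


Step 1: Evaluate f(x).
f(3.4897) = 1*3.4897^2 + 8*3.4897 - 9 = 31.0956
Step 2: Evaluate g(x).
g(3.4897) = 4*3.4897 - 14 = -0.0412
Step 3: Compute Lagrangian.
L = 31.0956 + 11*-0.0412 = 30.6424


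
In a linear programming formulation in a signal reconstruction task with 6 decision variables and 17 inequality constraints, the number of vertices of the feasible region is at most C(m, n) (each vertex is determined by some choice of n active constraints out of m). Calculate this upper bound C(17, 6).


Each vertex corresponds to some choice of n active constraints out of m, so the number of vertices is at most C(m, n) = m! / (n!(m-n)!).
m = 17, n = 6
Numerator: 17 * 16 * 15 * 14 * 13 * 12
Denominator: 6! = 720
C(17, 6) = 12376


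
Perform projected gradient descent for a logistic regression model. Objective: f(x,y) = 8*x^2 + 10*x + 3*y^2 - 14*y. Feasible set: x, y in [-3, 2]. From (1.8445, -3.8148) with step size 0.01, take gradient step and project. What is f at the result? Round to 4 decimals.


Step 1: Compute gradient at (1.8445, -3.8148).
grad_x = 2*8*1.8445 + 10 = 39.512
grad_y = 2*3*-3.8148 - 14 = -36.8888
Step 2: Gradient step.
x_raw = 1.8445 - 0.01*39.512 = 1.4494
y_raw = -3.8148 - 0.01*-36.8888 = -3.4459
Step 3: Project onto [-3, 2].
x_proj = clip(1.4494) = 1.4494
y_proj = clip(-3.4459) = -3.0
Step 4: Evaluate f.
f(1.4494, -3.0) = 100.2994


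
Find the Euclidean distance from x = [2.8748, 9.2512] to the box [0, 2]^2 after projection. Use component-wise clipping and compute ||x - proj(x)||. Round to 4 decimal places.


Project each component onto [0, 2].
clip(2.8748) = 2.0, clip(9.2512) = 2.0
Projection = [2.0, 2.0]
Squared diffs: [0.7653, 52.5799]
Distance = sqrt(53.3452) = 7.3038


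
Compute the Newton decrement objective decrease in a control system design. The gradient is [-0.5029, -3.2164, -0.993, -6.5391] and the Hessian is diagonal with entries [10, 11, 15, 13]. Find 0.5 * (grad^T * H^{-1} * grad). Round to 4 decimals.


Step 1: H is diagonal, so H^(-1) * g = [-0.0503, -0.2924, -0.0662, -0.503].
Step 2: g^T H^(-1) g = sum_i g_i^2 / H_ii
  = (-0.5029)^2/10 + (-3.2164)^2/11 + (-0.993)^2/15 + (-6.5391)^2/13
  = 0.0253 + 0.9405 + 0.0657 + 3.2892 = 4.3207
Step 3: Objective decrease = 0.5 * g^T H^(-1) g = 2.1604


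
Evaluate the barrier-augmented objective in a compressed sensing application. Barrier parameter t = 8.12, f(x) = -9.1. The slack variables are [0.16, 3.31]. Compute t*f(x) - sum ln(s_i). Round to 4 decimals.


Step 1: Compute log-barrier.
ln values: [-1.8326, 1.1969]
phi = -(-1.8326 + 1.1969) = 0.6356
Step 2: Compute augmented objective.
t*f(x) = 8.12*-9.1 = -73.892
Total = -73.892 + 0.6356 = -73.2564


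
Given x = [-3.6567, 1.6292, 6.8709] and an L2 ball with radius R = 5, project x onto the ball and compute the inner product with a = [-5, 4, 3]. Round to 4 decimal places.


Step 1: Compute ||x|| (intermediates to 6 decimals).
||x|| = sqrt((-3.6567)^2 + 1.6292^2 + 6.8709^2) = 7.952045
Step 2: Project.
Since ||x|| > R, scale = R/||x|| = 5/7.952045 = 0.628769, proj(x) = scale * x
proj(x) = [-2.29922, 1.02439, 4.320209]
Step 3: Dot product.
a^T * proj(x) = -5*(-2.29922) + 4*1.02439 + 3*4.320209 = 28.5543


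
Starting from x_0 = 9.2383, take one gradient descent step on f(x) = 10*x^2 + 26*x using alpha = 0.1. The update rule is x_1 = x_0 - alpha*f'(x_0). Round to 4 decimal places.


We compute the gradient at x_0 and apply the update.
f'(x) = 20*x + 26
f'(9.2383) = 20*9.2383 + 26 = 210.766
x_1 = 9.2383 - 0.1*210.766 = -11.8383


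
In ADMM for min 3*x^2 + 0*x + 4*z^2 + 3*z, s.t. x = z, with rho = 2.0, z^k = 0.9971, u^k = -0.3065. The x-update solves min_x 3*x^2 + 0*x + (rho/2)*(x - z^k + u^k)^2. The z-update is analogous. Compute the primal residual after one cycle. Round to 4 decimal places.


ADMM iteration with rho = 2.0, z^k = 0.9971, u^k = -0.3065
Step 1: x-update.
Minimize 3*x^2 + 0*x + (2.0/2)*(x - 0.9971 - 0.3065)^2
FOC: (2*3 + 2.0)*x = 0 + 2.0*(0.9971 + 0.3065)
x^{k+1} = 0.3259
Step 2: z-update.
Minimize 4*z^2 + 3*z + (2.0/2)*(0.3259 - z - 0.3065)^2
FOC: (2*4 + 2.0)*z = -3 + 2.0*(0.3259 - 0.3065)
z^{k+1} = -0.2961
Step 3: u-update.
u^{k+1} = -0.3065 + 0.3259 + 0.2961 = 0.3155
Step 4: Primal residual = |0.3259 + 0.2961| = 0.622


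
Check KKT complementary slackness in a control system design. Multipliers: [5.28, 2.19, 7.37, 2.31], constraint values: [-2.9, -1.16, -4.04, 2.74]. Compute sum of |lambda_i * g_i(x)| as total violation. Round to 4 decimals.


KKT complementary slackness check:
lambda_1 * g_1 = 5.28 * -2.9 = -15.312
lambda_2 * g_2 = 2.19 * -1.16 = -2.5404
lambda_3 * g_3 = 7.37 * -4.04 = -29.7748
lambda_4 * g_4 = 2.31 * 2.74 = 6.3294
Total violation = 15.312 + 2.5404 + 29.7748 + 6.3294 = 53.9566


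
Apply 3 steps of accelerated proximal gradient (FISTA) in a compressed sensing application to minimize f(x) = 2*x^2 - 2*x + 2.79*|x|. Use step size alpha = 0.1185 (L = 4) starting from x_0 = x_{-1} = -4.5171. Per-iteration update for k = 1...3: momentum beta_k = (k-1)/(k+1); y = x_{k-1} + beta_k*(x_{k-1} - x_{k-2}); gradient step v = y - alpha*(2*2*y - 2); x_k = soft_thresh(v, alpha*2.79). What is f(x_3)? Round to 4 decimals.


FISTA on f(x) = 2*x^2 - 2*x + 2.79*|x|
L = 4, alpha = 0.1185
Iteration 1: beta = 0.0, y = -4.5171 + 0.0*(-4.5171 + 4.5171) = -4.5171
  grad(y) = -20.0684, v = y - alpha*grad = -2.139
  prox(v) = soft_thresh(-2.139, 0.3306) = -1.8084
Iteration 2: beta = 0.3333, y = -1.8084 + 0.3333*(-1.8084 + 4.5171) = -0.9055
  grad(y) = -5.6219, v = y - alpha*grad = -0.2393
  prox(v) = soft_thresh(-0.2393, 0.3306) = 0.0
Iteration 3: beta = 0.5, y = 0.0 + 0.5*(0.0 + 1.8084) = 0.9042
  grad(y) = 1.6168, v = y - alpha*grad = 0.7126
  prox(v) = soft_thresh(0.7126, 0.3306) = 0.382
f(x_3) = 2*0.382^2 - 2*0.382 + 2.79*|0.382| = 0.5936


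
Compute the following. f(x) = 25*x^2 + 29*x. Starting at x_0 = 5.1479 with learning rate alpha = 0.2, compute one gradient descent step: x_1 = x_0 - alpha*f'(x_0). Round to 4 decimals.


We compute the gradient at x_0 and apply the update.
f'(x) = 50*x + 29
f'(5.1479) = 50*5.1479 + 29 = 286.395
x_1 = 5.1479 - 0.2*286.395 = -52.1311


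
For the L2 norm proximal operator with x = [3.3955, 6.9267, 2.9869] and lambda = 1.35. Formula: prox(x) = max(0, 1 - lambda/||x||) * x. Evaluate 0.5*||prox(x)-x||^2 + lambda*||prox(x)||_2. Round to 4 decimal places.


Step 1: Compute ||x||.
||x|| = 8.2723
Step 2: Compute scaling factor.
scale = max(0, 1 - 1.35/8.2723) = 0.8368
Step 3: prox(x) = [2.8414, 5.7963, 2.4994]
||prox(x)|| = 6.9223
Step 4: Proximal objective.
0.5*||prox-x||^2 = 0.9113
lambda*||prox|| = 9.3451
Total = 10.2563


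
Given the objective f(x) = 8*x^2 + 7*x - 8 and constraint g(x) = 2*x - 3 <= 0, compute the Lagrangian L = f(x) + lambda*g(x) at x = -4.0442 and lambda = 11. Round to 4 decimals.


Step 1: Evaluate f(x).
f(-4.0442) = 8*(-4.0442)^2 + 7*(-4.0442) - 8 = 94.535
Step 2: Evaluate g(x).
g(-4.0442) = 2*-4.0442 - 3 = -11.0884
Step 3: Compute Lagrangian.
L = 94.535 + 11*-11.0884 = -27.4374


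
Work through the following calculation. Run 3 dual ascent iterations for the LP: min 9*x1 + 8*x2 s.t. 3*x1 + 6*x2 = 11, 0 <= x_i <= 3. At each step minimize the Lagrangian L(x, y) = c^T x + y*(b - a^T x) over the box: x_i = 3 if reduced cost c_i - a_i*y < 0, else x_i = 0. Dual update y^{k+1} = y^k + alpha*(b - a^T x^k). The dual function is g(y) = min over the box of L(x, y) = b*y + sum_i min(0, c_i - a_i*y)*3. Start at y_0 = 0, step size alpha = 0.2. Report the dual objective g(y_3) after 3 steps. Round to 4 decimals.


Dual ascent for LP: min 9*x1 + 8*x2, 3*x1 + 6*x2 = 11, 0 <= x_i <= 3
Step 1: y^k = 0.0, reduced costs: (9.0, 8.0)
  x^k = (0.0, 0.0), subgradient = b - a^T x = 11.0
  y^{k+1} = 0.0 + 0.2*11.0 = 2.2
Step 2: y^k = 2.2, reduced costs: (2.4, -5.2)
  x^k = (0.0, 3.0), subgradient = b - a^T x = -7.0
  y^{k+1} = 2.2 + 0.2*-7.0 = 0.8
Step 3: y^k = 0.8, reduced costs: (6.6, 3.2)
  x^k = (0.0, 0.0), subgradient = b - a^T x = 11.0
  y^{k+1} = 0.8 + 0.2*11.0 = 3.0
Dual objective at y_3 = 3.0: reduced costs (0.0, -10.0), box minimizer x = (0.0, 3.0)
g(y_3) = b*y + (c1 - a1*y)*x1 + (c2 - a2*y)*x2 = 11*3.0 + 0.0*0.0 + (-10.0)*3.0 = 33.0 + 0.0 - 30.0 = 3.0


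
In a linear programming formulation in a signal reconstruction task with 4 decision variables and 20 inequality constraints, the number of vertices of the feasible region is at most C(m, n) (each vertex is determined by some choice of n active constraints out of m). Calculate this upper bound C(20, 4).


Each vertex corresponds to some choice of n active constraints out of m, so the number of vertices is at most C(m, n) = m! / (n!(m-n)!).
m = 20, n = 4
Numerator: 20 * 19 * 18 * 17
Denominator: 4! = 24
C(20, 4) = 4845
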